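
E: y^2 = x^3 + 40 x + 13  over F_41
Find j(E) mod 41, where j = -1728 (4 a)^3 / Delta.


Delta = -16(4 a^3 + 27 b^2) mod 41 = 36
-1728 * (4 a)^3 = -1728 * (4*40)^3 mod 41 = 15
j = 15 * 36^(-1) mod 41 = 38

j = 38 (mod 41)


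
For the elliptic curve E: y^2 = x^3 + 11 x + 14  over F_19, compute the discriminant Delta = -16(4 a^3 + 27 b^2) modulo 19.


4 a^3 + 27 b^2 = 4*11^3 + 27*14^2 = 5324 + 5292 = 10616
Delta = -16 * (10616) = -169856
Delta mod 19 = 4

Delta = 4 (mod 19)


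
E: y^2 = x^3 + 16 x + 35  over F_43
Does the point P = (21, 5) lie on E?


Check whether y^2 = x^3 + 16 x + 35 (mod 43) for (x, y) = (21, 5).
LHS: y^2 = 5^2 mod 43 = 25
RHS: x^3 + 16 x + 35 = 21^3 + 16*21 + 35 mod 43 = 0
LHS != RHS

No, not on the curve


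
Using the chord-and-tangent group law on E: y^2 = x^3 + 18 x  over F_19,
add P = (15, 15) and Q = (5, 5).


P != Q, so use the chord formula.
s = (y2 - y1) / (x2 - x1) = (9) / (9) mod 19 = 1
x3 = s^2 - x1 - x2 mod 19 = 1^2 - 15 - 5 = 0
y3 = s (x1 - x3) - y1 mod 19 = 1 * (15 - 0) - 15 = 0

P + Q = (0, 0)


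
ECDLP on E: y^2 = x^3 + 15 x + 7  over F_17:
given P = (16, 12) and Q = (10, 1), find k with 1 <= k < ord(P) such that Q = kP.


Enumerate multiples of P until we hit Q = (10, 1):
  1P = (16, 12)
  2P = (10, 1)
Match found at i = 2.

k = 2


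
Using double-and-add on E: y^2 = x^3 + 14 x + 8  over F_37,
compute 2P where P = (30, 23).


k = 2 = 10_2 (binary, LSB first: 01)
Double-and-add from P = (30, 23):
  bit 0 = 0: acc unchanged = O
  bit 1 = 1: acc = O + (17, 4) = (17, 4)

2P = (17, 4)


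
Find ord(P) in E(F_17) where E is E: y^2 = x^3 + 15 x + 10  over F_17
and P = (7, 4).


Compute successive multiples of P until we hit O:
  1P = (7, 4)
  2P = (4, 10)
  3P = (10, 2)
  4P = (8, 8)
  5P = (1, 3)
  6P = (1, 14)
  7P = (8, 9)
  8P = (10, 15)
  ... (continuing to 11P)
  11P = O

ord(P) = 11


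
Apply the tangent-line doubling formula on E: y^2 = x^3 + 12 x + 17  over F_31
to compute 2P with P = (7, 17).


Doubling: s = (3 x1^2 + a) / (2 y1)
s = (3*7^2 + 12) / (2*17) mod 31 = 22
x3 = s^2 - 2 x1 mod 31 = 22^2 - 2*7 = 5
y3 = s (x1 - x3) - y1 mod 31 = 22 * (7 - 5) - 17 = 27

2P = (5, 27)


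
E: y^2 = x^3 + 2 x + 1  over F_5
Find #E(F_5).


For each x in F_5, count y with y^2 = x^3 + 2 x + 1 mod 5:
  x = 0: RHS = 1, y in [1, 4]  -> 2 point(s)
  x = 1: RHS = 4, y in [2, 3]  -> 2 point(s)
  x = 3: RHS = 4, y in [2, 3]  -> 2 point(s)
Affine points: 6. Add the point at infinity: total = 7.

#E(F_5) = 7


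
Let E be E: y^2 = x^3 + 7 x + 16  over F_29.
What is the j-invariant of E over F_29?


Delta = -16(4 a^3 + 27 b^2) mod 29 = 15
-1728 * (4 a)^3 = -1728 * (4*7)^3 mod 29 = 17
j = 17 * 15^(-1) mod 29 = 5

j = 5 (mod 29)


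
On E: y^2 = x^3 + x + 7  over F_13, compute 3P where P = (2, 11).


k = 3 = 11_2 (binary, LSB first: 11)
Double-and-add from P = (2, 11):
  bit 0 = 1: acc = O + (2, 11) = (2, 11)
  bit 1 = 1: acc = (2, 11) + (9, 2) = (1, 10)

3P = (1, 10)


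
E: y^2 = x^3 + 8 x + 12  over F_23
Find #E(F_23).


For each x in F_23, count y with y^2 = x^3 + 8 x + 12 mod 23:
  x = 0: RHS = 12, y in [9, 14]  -> 2 point(s)
  x = 2: RHS = 13, y in [6, 17]  -> 2 point(s)
  x = 4: RHS = 16, y in [4, 19]  -> 2 point(s)
  x = 5: RHS = 16, y in [4, 19]  -> 2 point(s)
  x = 6: RHS = 0, y in [0]  -> 1 point(s)
  x = 8: RHS = 13, y in [6, 17]  -> 2 point(s)
  x = 9: RHS = 8, y in [10, 13]  -> 2 point(s)
  x = 13: RHS = 13, y in [6, 17]  -> 2 point(s)
  x = 14: RHS = 16, y in [4, 19]  -> 2 point(s)
  x = 16: RHS = 4, y in [2, 21]  -> 2 point(s)
  x = 17: RHS = 1, y in [1, 22]  -> 2 point(s)
  x = 18: RHS = 8, y in [10, 13]  -> 2 point(s)
  x = 19: RHS = 8, y in [10, 13]  -> 2 point(s)
  x = 22: RHS = 3, y in [7, 16]  -> 2 point(s)
Affine points: 27. Add the point at infinity: total = 28.

#E(F_23) = 28


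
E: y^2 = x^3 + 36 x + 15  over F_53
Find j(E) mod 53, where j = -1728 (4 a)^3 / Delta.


Delta = -16(4 a^3 + 27 b^2) mod 53 = 38
-1728 * (4 a)^3 = -1728 * (4*36)^3 mod 53 = 39
j = 39 * 38^(-1) mod 53 = 8

j = 8 (mod 53)


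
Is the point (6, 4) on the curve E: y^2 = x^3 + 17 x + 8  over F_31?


Check whether y^2 = x^3 + 17 x + 8 (mod 31) for (x, y) = (6, 4).
LHS: y^2 = 4^2 mod 31 = 16
RHS: x^3 + 17 x + 8 = 6^3 + 17*6 + 8 mod 31 = 16
LHS = RHS

Yes, on the curve


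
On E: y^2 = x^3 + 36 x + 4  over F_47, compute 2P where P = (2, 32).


Doubling: s = (3 x1^2 + a) / (2 y1)
s = (3*2^2 + 36) / (2*32) mod 47 = 36
x3 = s^2 - 2 x1 mod 47 = 36^2 - 2*2 = 23
y3 = s (x1 - x3) - y1 mod 47 = 36 * (2 - 23) - 32 = 11

2P = (23, 11)


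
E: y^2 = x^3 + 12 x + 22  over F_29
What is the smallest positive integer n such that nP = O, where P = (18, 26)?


Compute successive multiples of P until we hit O:
  1P = (18, 26)
  2P = (6, 7)
  3P = (21, 20)
  4P = (23, 13)
  5P = (11, 8)
  6P = (22, 1)
  7P = (19, 2)
  8P = (17, 8)
  ... (continuing to 31P)
  31P = O

ord(P) = 31


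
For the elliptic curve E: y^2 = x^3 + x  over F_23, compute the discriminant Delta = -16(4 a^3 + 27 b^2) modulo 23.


4 a^3 + 27 b^2 = 4*1^3 + 27*0^2 = 4 + 0 = 4
Delta = -16 * (4) = -64
Delta mod 23 = 5

Delta = 5 (mod 23)


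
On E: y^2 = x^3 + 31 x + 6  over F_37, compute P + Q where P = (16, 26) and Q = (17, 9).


P != Q, so use the chord formula.
s = (y2 - y1) / (x2 - x1) = (20) / (1) mod 37 = 20
x3 = s^2 - x1 - x2 mod 37 = 20^2 - 16 - 17 = 34
y3 = s (x1 - x3) - y1 mod 37 = 20 * (16 - 34) - 26 = 21

P + Q = (34, 21)


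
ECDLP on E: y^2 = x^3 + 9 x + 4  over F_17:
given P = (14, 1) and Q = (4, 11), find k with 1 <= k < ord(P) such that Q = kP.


Enumerate multiples of P until we hit Q = (4, 11):
  1P = (14, 1)
  2P = (7, 6)
  3P = (9, 10)
  4P = (2, 8)
  5P = (5, 15)
  6P = (0, 15)
  7P = (4, 6)
  8P = (12, 15)
  9P = (6, 11)
  10P = (6, 6)
  11P = (12, 2)
  12P = (4, 11)
Match found at i = 12.

k = 12


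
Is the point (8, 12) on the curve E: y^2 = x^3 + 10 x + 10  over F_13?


Check whether y^2 = x^3 + 10 x + 10 (mod 13) for (x, y) = (8, 12).
LHS: y^2 = 12^2 mod 13 = 1
RHS: x^3 + 10 x + 10 = 8^3 + 10*8 + 10 mod 13 = 4
LHS != RHS

No, not on the curve


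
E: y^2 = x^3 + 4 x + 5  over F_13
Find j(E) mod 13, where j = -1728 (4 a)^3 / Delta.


Delta = -16(4 a^3 + 27 b^2) mod 13 = 2
-1728 * (4 a)^3 = -1728 * (4*4)^3 mod 13 = 1
j = 1 * 2^(-1) mod 13 = 7

j = 7 (mod 13)


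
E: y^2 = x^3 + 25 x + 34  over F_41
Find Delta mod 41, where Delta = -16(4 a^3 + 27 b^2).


4 a^3 + 27 b^2 = 4*25^3 + 27*34^2 = 62500 + 31212 = 93712
Delta = -16 * (93712) = -1499392
Delta mod 41 = 19

Delta = 19 (mod 41)


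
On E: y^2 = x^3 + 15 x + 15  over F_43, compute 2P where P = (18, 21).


Doubling: s = (3 x1^2 + a) / (2 y1)
s = (3*18^2 + 15) / (2*21) mod 43 = 2
x3 = s^2 - 2 x1 mod 43 = 2^2 - 2*18 = 11
y3 = s (x1 - x3) - y1 mod 43 = 2 * (18 - 11) - 21 = 36

2P = (11, 36)


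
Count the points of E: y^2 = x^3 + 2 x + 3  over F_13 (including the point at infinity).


For each x in F_13, count y with y^2 = x^3 + 2 x + 3 mod 13:
  x = 0: RHS = 3, y in [4, 9]  -> 2 point(s)
  x = 3: RHS = 10, y in [6, 7]  -> 2 point(s)
  x = 4: RHS = 10, y in [6, 7]  -> 2 point(s)
  x = 6: RHS = 10, y in [6, 7]  -> 2 point(s)
  x = 7: RHS = 9, y in [3, 10]  -> 2 point(s)
  x = 9: RHS = 9, y in [3, 10]  -> 2 point(s)
  x = 10: RHS = 9, y in [3, 10]  -> 2 point(s)
  x = 11: RHS = 4, y in [2, 11]  -> 2 point(s)
  x = 12: RHS = 0, y in [0]  -> 1 point(s)
Affine points: 17. Add the point at infinity: total = 18.

#E(F_13) = 18


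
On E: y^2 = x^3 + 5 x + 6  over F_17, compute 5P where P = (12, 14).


k = 5 = 101_2 (binary, LSB first: 101)
Double-and-add from P = (12, 14):
  bit 0 = 1: acc = O + (12, 14) = (12, 14)
  bit 1 = 0: acc unchanged = (12, 14)
  bit 2 = 1: acc = (12, 14) + (14, 10) = (12, 3)

5P = (12, 3)


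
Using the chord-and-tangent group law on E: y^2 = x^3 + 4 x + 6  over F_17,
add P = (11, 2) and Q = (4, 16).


P != Q, so use the chord formula.
s = (y2 - y1) / (x2 - x1) = (14) / (10) mod 17 = 15
x3 = s^2 - x1 - x2 mod 17 = 15^2 - 11 - 4 = 6
y3 = s (x1 - x3) - y1 mod 17 = 15 * (11 - 6) - 2 = 5

P + Q = (6, 5)


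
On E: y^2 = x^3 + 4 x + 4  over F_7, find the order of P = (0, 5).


Compute successive multiples of P until we hit O:
  1P = (0, 5)
  2P = (1, 3)
  3P = (3, 1)
  4P = (5, 4)
  5P = (4, 0)
  6P = (5, 3)
  7P = (3, 6)
  8P = (1, 4)
  ... (continuing to 10P)
  10P = O

ord(P) = 10


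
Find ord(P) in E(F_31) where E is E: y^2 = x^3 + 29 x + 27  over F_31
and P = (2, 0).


Compute successive multiples of P until we hit O:
  1P = (2, 0)
  2P = O

ord(P) = 2


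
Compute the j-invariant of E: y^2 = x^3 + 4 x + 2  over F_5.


Delta = -16(4 a^3 + 27 b^2) mod 5 = 1
-1728 * (4 a)^3 = -1728 * (4*4)^3 mod 5 = 2
j = 2 * 1^(-1) mod 5 = 2

j = 2 (mod 5)


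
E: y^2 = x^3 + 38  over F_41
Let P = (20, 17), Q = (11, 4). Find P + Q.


P != Q, so use the chord formula.
s = (y2 - y1) / (x2 - x1) = (28) / (32) mod 41 = 6
x3 = s^2 - x1 - x2 mod 41 = 6^2 - 20 - 11 = 5
y3 = s (x1 - x3) - y1 mod 41 = 6 * (20 - 5) - 17 = 32

P + Q = (5, 32)


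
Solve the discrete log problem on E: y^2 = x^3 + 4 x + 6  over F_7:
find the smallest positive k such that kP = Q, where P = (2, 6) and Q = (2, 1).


Enumerate multiples of P until we hit Q = (2, 1):
  1P = (2, 6)
  2P = (4, 3)
  3P = (5, 2)
  4P = (1, 2)
  5P = (6, 6)
  6P = (6, 1)
  7P = (1, 5)
  8P = (5, 5)
  9P = (4, 4)
  10P = (2, 1)
Match found at i = 10.

k = 10


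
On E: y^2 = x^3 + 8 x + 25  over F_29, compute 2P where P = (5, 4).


Doubling: s = (3 x1^2 + a) / (2 y1)
s = (3*5^2 + 8) / (2*4) mod 29 = 14
x3 = s^2 - 2 x1 mod 29 = 14^2 - 2*5 = 12
y3 = s (x1 - x3) - y1 mod 29 = 14 * (5 - 12) - 4 = 14

2P = (12, 14)


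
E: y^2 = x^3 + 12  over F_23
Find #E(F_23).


For each x in F_23, count y with y^2 = x^3 + 0 x + 12 mod 23:
  x = 0: RHS = 12, y in [9, 14]  -> 2 point(s)
  x = 1: RHS = 13, y in [6, 17]  -> 2 point(s)
  x = 3: RHS = 16, y in [4, 19]  -> 2 point(s)
  x = 8: RHS = 18, y in [8, 15]  -> 2 point(s)
  x = 10: RHS = 0, y in [0]  -> 1 point(s)
  x = 11: RHS = 9, y in [3, 20]  -> 2 point(s)
  x = 13: RHS = 1, y in [1, 22]  -> 2 point(s)
  x = 15: RHS = 6, y in [11, 12]  -> 2 point(s)
  x = 17: RHS = 3, y in [7, 16]  -> 2 point(s)
  x = 18: RHS = 2, y in [5, 18]  -> 2 point(s)
  x = 20: RHS = 8, y in [10, 13]  -> 2 point(s)
  x = 21: RHS = 4, y in [2, 21]  -> 2 point(s)
Affine points: 23. Add the point at infinity: total = 24.

#E(F_23) = 24


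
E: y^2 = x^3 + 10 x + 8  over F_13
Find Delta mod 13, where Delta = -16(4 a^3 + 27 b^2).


4 a^3 + 27 b^2 = 4*10^3 + 27*8^2 = 4000 + 1728 = 5728
Delta = -16 * (5728) = -91648
Delta mod 13 = 2

Delta = 2 (mod 13)


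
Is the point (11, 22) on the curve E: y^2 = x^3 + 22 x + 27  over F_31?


Check whether y^2 = x^3 + 22 x + 27 (mod 31) for (x, y) = (11, 22).
LHS: y^2 = 22^2 mod 31 = 19
RHS: x^3 + 22 x + 27 = 11^3 + 22*11 + 27 mod 31 = 19
LHS = RHS

Yes, on the curve


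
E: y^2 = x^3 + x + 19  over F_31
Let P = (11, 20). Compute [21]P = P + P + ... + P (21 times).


k = 21 = 10101_2 (binary, LSB first: 10101)
Double-and-add from P = (11, 20):
  bit 0 = 1: acc = O + (11, 20) = (11, 20)
  bit 1 = 0: acc unchanged = (11, 20)
  bit 2 = 1: acc = (11, 20) + (3, 7) = (24, 17)
  bit 3 = 0: acc unchanged = (24, 17)
  bit 4 = 1: acc = (24, 17) + (13, 11) = (13, 20)

21P = (13, 20)


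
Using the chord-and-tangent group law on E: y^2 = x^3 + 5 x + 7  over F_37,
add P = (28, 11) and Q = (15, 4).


P != Q, so use the chord formula.
s = (y2 - y1) / (x2 - x1) = (30) / (24) mod 37 = 29
x3 = s^2 - x1 - x2 mod 37 = 29^2 - 28 - 15 = 21
y3 = s (x1 - x3) - y1 mod 37 = 29 * (28 - 21) - 11 = 7

P + Q = (21, 7)


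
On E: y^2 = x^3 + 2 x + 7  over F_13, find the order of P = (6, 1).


Compute successive multiples of P until we hit O:
  1P = (6, 1)
  2P = (10, 0)
  3P = (6, 12)
  4P = O

ord(P) = 4


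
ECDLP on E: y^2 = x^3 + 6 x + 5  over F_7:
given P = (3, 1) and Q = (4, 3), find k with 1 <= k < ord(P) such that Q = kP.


Enumerate multiples of P until we hit Q = (4, 3):
  1P = (3, 1)
  2P = (2, 5)
  3P = (4, 3)
Match found at i = 3.

k = 3


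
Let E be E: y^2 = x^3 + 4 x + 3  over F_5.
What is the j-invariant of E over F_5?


Delta = -16(4 a^3 + 27 b^2) mod 5 = 1
-1728 * (4 a)^3 = -1728 * (4*4)^3 mod 5 = 2
j = 2 * 1^(-1) mod 5 = 2

j = 2 (mod 5)


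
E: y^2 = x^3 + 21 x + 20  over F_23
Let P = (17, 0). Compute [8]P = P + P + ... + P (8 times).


k = 8 = 1000_2 (binary, LSB first: 0001)
Double-and-add from P = (17, 0):
  bit 0 = 0: acc unchanged = O
  bit 1 = 0: acc unchanged = O
  bit 2 = 0: acc unchanged = O
  bit 3 = 1: acc = O + O = O

8P = O


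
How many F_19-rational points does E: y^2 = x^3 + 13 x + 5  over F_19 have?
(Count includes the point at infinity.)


For each x in F_19, count y with y^2 = x^3 + 13 x + 5 mod 19:
  x = 0: RHS = 5, y in [9, 10]  -> 2 point(s)
  x = 1: RHS = 0, y in [0]  -> 1 point(s)
  x = 2: RHS = 1, y in [1, 18]  -> 2 point(s)
  x = 4: RHS = 7, y in [8, 11]  -> 2 point(s)
  x = 5: RHS = 5, y in [9, 10]  -> 2 point(s)
  x = 11: RHS = 16, y in [4, 15]  -> 2 point(s)
  x = 14: RHS = 5, y in [9, 10]  -> 2 point(s)
  x = 17: RHS = 9, y in [3, 16]  -> 2 point(s)
Affine points: 15. Add the point at infinity: total = 16.

#E(F_19) = 16


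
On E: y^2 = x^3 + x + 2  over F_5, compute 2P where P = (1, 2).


Doubling: s = (3 x1^2 + a) / (2 y1)
s = (3*1^2 + 1) / (2*2) mod 5 = 1
x3 = s^2 - 2 x1 mod 5 = 1^2 - 2*1 = 4
y3 = s (x1 - x3) - y1 mod 5 = 1 * (1 - 4) - 2 = 0

2P = (4, 0)


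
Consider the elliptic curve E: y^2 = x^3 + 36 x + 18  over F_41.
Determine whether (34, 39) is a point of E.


Check whether y^2 = x^3 + 36 x + 18 (mod 41) for (x, y) = (34, 39).
LHS: y^2 = 39^2 mod 41 = 4
RHS: x^3 + 36 x + 18 = 34^3 + 36*34 + 18 mod 41 = 38
LHS != RHS

No, not on the curve


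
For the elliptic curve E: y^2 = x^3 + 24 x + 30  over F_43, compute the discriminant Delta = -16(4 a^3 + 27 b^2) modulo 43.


4 a^3 + 27 b^2 = 4*24^3 + 27*30^2 = 55296 + 24300 = 79596
Delta = -16 * (79596) = -1273536
Delta mod 43 = 38

Delta = 38 (mod 43)


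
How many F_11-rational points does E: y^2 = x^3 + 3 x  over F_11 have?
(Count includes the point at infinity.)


For each x in F_11, count y with y^2 = x^3 + 3 x + 0 mod 11:
  x = 0: RHS = 0, y in [0]  -> 1 point(s)
  x = 1: RHS = 4, y in [2, 9]  -> 2 point(s)
  x = 2: RHS = 3, y in [5, 6]  -> 2 point(s)
  x = 3: RHS = 3, y in [5, 6]  -> 2 point(s)
  x = 6: RHS = 3, y in [5, 6]  -> 2 point(s)
  x = 7: RHS = 1, y in [1, 10]  -> 2 point(s)
Affine points: 11. Add the point at infinity: total = 12.

#E(F_11) = 12


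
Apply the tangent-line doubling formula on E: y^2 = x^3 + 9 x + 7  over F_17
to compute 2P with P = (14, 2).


Doubling: s = (3 x1^2 + a) / (2 y1)
s = (3*14^2 + 9) / (2*2) mod 17 = 9
x3 = s^2 - 2 x1 mod 17 = 9^2 - 2*14 = 2
y3 = s (x1 - x3) - y1 mod 17 = 9 * (14 - 2) - 2 = 4

2P = (2, 4)


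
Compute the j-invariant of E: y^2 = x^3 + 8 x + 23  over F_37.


Delta = -16(4 a^3 + 27 b^2) mod 37 = 35
-1728 * (4 a)^3 = -1728 * (4*8)^3 mod 37 = 31
j = 31 * 35^(-1) mod 37 = 3

j = 3 (mod 37)


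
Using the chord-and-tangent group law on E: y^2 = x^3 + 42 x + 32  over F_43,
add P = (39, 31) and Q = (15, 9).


P != Q, so use the chord formula.
s = (y2 - y1) / (x2 - x1) = (21) / (19) mod 43 = 26
x3 = s^2 - x1 - x2 mod 43 = 26^2 - 39 - 15 = 20
y3 = s (x1 - x3) - y1 mod 43 = 26 * (39 - 20) - 31 = 33

P + Q = (20, 33)


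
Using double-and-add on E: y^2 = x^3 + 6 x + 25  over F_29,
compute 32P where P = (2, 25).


k = 32 = 100000_2 (binary, LSB first: 000001)
Double-and-add from P = (2, 25):
  bit 0 = 0: acc unchanged = O
  bit 1 = 0: acc unchanged = O
  bit 2 = 0: acc unchanged = O
  bit 3 = 0: acc unchanged = O
  bit 4 = 0: acc unchanged = O
  bit 5 = 1: acc = O + (26, 3) = (26, 3)

32P = (26, 3)


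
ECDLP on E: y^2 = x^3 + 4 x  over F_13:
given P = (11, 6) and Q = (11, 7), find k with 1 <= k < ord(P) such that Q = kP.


Enumerate multiples of P until we hit Q = (11, 7):
  1P = (11, 6)
  2P = (0, 0)
  3P = (11, 7)
Match found at i = 3.

k = 3


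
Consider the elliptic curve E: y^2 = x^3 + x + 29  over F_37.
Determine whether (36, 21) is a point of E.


Check whether y^2 = x^3 + 1 x + 29 (mod 37) for (x, y) = (36, 21).
LHS: y^2 = 21^2 mod 37 = 34
RHS: x^3 + 1 x + 29 = 36^3 + 1*36 + 29 mod 37 = 27
LHS != RHS

No, not on the curve


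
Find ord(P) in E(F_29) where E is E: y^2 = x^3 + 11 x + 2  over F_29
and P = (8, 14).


Compute successive multiples of P until we hit O:
  1P = (8, 14)
  2P = (13, 15)
  3P = (15, 2)
  4P = (19, 9)
  5P = (7, 4)
  6P = (27, 28)
  7P = (18, 0)
  8P = (27, 1)
  ... (continuing to 14P)
  14P = O

ord(P) = 14


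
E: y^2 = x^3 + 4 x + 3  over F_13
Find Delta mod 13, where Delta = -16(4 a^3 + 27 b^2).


4 a^3 + 27 b^2 = 4*4^3 + 27*3^2 = 256 + 243 = 499
Delta = -16 * (499) = -7984
Delta mod 13 = 11

Delta = 11 (mod 13)


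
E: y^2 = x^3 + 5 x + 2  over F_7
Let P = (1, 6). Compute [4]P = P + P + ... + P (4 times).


k = 4 = 100_2 (binary, LSB first: 001)
Double-and-add from P = (1, 6):
  bit 0 = 0: acc unchanged = O
  bit 1 = 0: acc unchanged = O
  bit 2 = 1: acc = O + (4, 4) = (4, 4)

4P = (4, 4)


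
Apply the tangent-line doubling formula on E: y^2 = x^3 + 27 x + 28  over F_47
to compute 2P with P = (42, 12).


Doubling: s = (3 x1^2 + a) / (2 y1)
s = (3*42^2 + 27) / (2*12) mod 47 = 16
x3 = s^2 - 2 x1 mod 47 = 16^2 - 2*42 = 31
y3 = s (x1 - x3) - y1 mod 47 = 16 * (42 - 31) - 12 = 23

2P = (31, 23)


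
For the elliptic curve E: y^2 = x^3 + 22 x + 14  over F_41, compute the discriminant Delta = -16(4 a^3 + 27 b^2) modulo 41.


4 a^3 + 27 b^2 = 4*22^3 + 27*14^2 = 42592 + 5292 = 47884
Delta = -16 * (47884) = -766144
Delta mod 41 = 23

Delta = 23 (mod 41)


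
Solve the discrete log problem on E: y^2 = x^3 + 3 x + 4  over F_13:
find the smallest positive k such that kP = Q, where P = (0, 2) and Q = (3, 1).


Enumerate multiples of P until we hit Q = (3, 1):
  1P = (0, 2)
  2P = (3, 12)
  3P = (11, 9)
  4P = (11, 4)
  5P = (3, 1)
Match found at i = 5.

k = 5


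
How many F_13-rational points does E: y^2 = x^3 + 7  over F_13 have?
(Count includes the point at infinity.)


For each x in F_13, count y with y^2 = x^3 + 0 x + 7 mod 13:
  x = 7: RHS = 12, y in [5, 8]  -> 2 point(s)
  x = 8: RHS = 12, y in [5, 8]  -> 2 point(s)
  x = 11: RHS = 12, y in [5, 8]  -> 2 point(s)
Affine points: 6. Add the point at infinity: total = 7.

#E(F_13) = 7


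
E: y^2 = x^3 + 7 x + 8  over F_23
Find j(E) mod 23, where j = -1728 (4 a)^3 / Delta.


Delta = -16(4 a^3 + 27 b^2) mod 23 = 11
-1728 * (4 a)^3 = -1728 * (4*7)^3 mod 23 = 16
j = 16 * 11^(-1) mod 23 = 14

j = 14 (mod 23)


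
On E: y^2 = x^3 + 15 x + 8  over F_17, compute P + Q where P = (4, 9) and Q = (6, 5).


P != Q, so use the chord formula.
s = (y2 - y1) / (x2 - x1) = (13) / (2) mod 17 = 15
x3 = s^2 - x1 - x2 mod 17 = 15^2 - 4 - 6 = 11
y3 = s (x1 - x3) - y1 mod 17 = 15 * (4 - 11) - 9 = 5

P + Q = (11, 5)


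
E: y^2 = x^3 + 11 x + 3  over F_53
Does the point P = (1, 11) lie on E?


Check whether y^2 = x^3 + 11 x + 3 (mod 53) for (x, y) = (1, 11).
LHS: y^2 = 11^2 mod 53 = 15
RHS: x^3 + 11 x + 3 = 1^3 + 11*1 + 3 mod 53 = 15
LHS = RHS

Yes, on the curve


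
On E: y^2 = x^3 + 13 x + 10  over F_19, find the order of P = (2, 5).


Compute successive multiples of P until we hit O:
  1P = (2, 5)
  2P = (7, 11)
  3P = (16, 1)
  4P = (10, 0)
  5P = (16, 18)
  6P = (7, 8)
  7P = (2, 14)
  8P = O

ord(P) = 8


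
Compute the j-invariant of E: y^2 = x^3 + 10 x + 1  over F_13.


Delta = -16(4 a^3 + 27 b^2) mod 13 = 9
-1728 * (4 a)^3 = -1728 * (4*10)^3 mod 13 = 1
j = 1 * 9^(-1) mod 13 = 3

j = 3 (mod 13)


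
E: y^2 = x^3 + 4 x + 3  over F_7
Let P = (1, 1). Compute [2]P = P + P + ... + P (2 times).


k = 2 = 10_2 (binary, LSB first: 01)
Double-and-add from P = (1, 1):
  bit 0 = 0: acc unchanged = O
  bit 1 = 1: acc = O + (5, 6) = (5, 6)

2P = (5, 6)


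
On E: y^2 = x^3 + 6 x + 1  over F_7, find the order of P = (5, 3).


Compute successive multiples of P until we hit O:
  1P = (5, 3)
  2P = (6, 1)
  3P = (0, 1)
  4P = (3, 2)
  5P = (1, 6)
  6P = (2, 0)
  7P = (1, 1)
  8P = (3, 5)
  ... (continuing to 12P)
  12P = O

ord(P) = 12


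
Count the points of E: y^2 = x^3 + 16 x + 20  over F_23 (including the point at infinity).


For each x in F_23, count y with y^2 = x^3 + 16 x + 20 mod 23:
  x = 3: RHS = 3, y in [7, 16]  -> 2 point(s)
  x = 5: RHS = 18, y in [8, 15]  -> 2 point(s)
  x = 8: RHS = 16, y in [4, 19]  -> 2 point(s)
  x = 11: RHS = 9, y in [3, 20]  -> 2 point(s)
  x = 12: RHS = 8, y in [10, 13]  -> 2 point(s)
  x = 15: RHS = 1, y in [1, 22]  -> 2 point(s)
  x = 16: RHS = 2, y in [5, 18]  -> 2 point(s)
  x = 21: RHS = 3, y in [7, 16]  -> 2 point(s)
  x = 22: RHS = 3, y in [7, 16]  -> 2 point(s)
Affine points: 18. Add the point at infinity: total = 19.

#E(F_23) = 19


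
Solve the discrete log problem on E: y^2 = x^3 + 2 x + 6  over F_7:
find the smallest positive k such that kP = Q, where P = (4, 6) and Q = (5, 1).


Enumerate multiples of P until we hit Q = (5, 1):
  1P = (4, 6)
  2P = (1, 3)
  3P = (3, 2)
  4P = (2, 2)
  5P = (5, 6)
  6P = (5, 1)
Match found at i = 6.

k = 6


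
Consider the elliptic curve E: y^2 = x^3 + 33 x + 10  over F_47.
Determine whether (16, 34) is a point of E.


Check whether y^2 = x^3 + 33 x + 10 (mod 47) for (x, y) = (16, 34).
LHS: y^2 = 34^2 mod 47 = 28
RHS: x^3 + 33 x + 10 = 16^3 + 33*16 + 10 mod 47 = 28
LHS = RHS

Yes, on the curve


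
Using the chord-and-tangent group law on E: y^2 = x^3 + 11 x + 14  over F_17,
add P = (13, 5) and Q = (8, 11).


P != Q, so use the chord formula.
s = (y2 - y1) / (x2 - x1) = (6) / (12) mod 17 = 9
x3 = s^2 - x1 - x2 mod 17 = 9^2 - 13 - 8 = 9
y3 = s (x1 - x3) - y1 mod 17 = 9 * (13 - 9) - 5 = 14

P + Q = (9, 14)


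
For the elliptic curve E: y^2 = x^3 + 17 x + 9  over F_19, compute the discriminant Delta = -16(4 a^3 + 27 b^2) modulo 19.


4 a^3 + 27 b^2 = 4*17^3 + 27*9^2 = 19652 + 2187 = 21839
Delta = -16 * (21839) = -349424
Delta mod 19 = 5

Delta = 5 (mod 19)


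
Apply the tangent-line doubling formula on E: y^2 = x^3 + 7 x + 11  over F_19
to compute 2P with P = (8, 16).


Doubling: s = (3 x1^2 + a) / (2 y1)
s = (3*8^2 + 7) / (2*16) mod 19 = 8
x3 = s^2 - 2 x1 mod 19 = 8^2 - 2*8 = 10
y3 = s (x1 - x3) - y1 mod 19 = 8 * (8 - 10) - 16 = 6

2P = (10, 6)


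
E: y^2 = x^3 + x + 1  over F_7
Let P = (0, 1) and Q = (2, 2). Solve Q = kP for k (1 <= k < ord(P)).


Enumerate multiples of P until we hit Q = (2, 2):
  1P = (0, 1)
  2P = (2, 5)
  3P = (2, 2)
Match found at i = 3.

k = 3


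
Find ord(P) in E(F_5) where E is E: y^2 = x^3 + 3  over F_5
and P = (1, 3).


Compute successive multiples of P until we hit O:
  1P = (1, 3)
  2P = (2, 4)
  3P = (3, 0)
  4P = (2, 1)
  5P = (1, 2)
  6P = O

ord(P) = 6


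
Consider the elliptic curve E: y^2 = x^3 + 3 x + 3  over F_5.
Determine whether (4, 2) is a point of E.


Check whether y^2 = x^3 + 3 x + 3 (mod 5) for (x, y) = (4, 2).
LHS: y^2 = 2^2 mod 5 = 4
RHS: x^3 + 3 x + 3 = 4^3 + 3*4 + 3 mod 5 = 4
LHS = RHS

Yes, on the curve


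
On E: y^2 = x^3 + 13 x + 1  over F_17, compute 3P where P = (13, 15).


k = 3 = 11_2 (binary, LSB first: 11)
Double-and-add from P = (13, 15):
  bit 0 = 1: acc = O + (13, 15) = (13, 15)
  bit 1 = 1: acc = (13, 15) + (10, 3) = (10, 14)

3P = (10, 14)


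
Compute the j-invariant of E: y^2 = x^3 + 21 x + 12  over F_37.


Delta = -16(4 a^3 + 27 b^2) mod 37 = 25
-1728 * (4 a)^3 = -1728 * (4*21)^3 mod 37 = 11
j = 11 * 25^(-1) mod 37 = 33

j = 33 (mod 37)


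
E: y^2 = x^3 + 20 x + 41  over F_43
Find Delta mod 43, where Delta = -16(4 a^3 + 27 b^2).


4 a^3 + 27 b^2 = 4*20^3 + 27*41^2 = 32000 + 45387 = 77387
Delta = -16 * (77387) = -1238192
Delta mod 43 = 36

Delta = 36 (mod 43)


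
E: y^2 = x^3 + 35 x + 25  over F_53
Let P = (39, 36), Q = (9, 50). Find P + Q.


P != Q, so use the chord formula.
s = (y2 - y1) / (x2 - x1) = (14) / (23) mod 53 = 49
x3 = s^2 - x1 - x2 mod 53 = 49^2 - 39 - 9 = 21
y3 = s (x1 - x3) - y1 mod 53 = 49 * (39 - 21) - 36 = 51

P + Q = (21, 51)


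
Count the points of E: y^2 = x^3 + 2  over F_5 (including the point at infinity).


For each x in F_5, count y with y^2 = x^3 + 0 x + 2 mod 5:
  x = 2: RHS = 0, y in [0]  -> 1 point(s)
  x = 3: RHS = 4, y in [2, 3]  -> 2 point(s)
  x = 4: RHS = 1, y in [1, 4]  -> 2 point(s)
Affine points: 5. Add the point at infinity: total = 6.

#E(F_5) = 6


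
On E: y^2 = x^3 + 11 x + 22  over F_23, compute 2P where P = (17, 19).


Doubling: s = (3 x1^2 + a) / (2 y1)
s = (3*17^2 + 11) / (2*19) mod 23 = 11
x3 = s^2 - 2 x1 mod 23 = 11^2 - 2*17 = 18
y3 = s (x1 - x3) - y1 mod 23 = 11 * (17 - 18) - 19 = 16

2P = (18, 16)


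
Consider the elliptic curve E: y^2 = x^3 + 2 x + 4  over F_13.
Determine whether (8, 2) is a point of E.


Check whether y^2 = x^3 + 2 x + 4 (mod 13) for (x, y) = (8, 2).
LHS: y^2 = 2^2 mod 13 = 4
RHS: x^3 + 2 x + 4 = 8^3 + 2*8 + 4 mod 13 = 12
LHS != RHS

No, not on the curve


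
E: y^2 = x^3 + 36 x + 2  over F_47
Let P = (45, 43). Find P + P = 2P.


Doubling: s = (3 x1^2 + a) / (2 y1)
s = (3*45^2 + 36) / (2*43) mod 47 = 41
x3 = s^2 - 2 x1 mod 47 = 41^2 - 2*45 = 40
y3 = s (x1 - x3) - y1 mod 47 = 41 * (45 - 40) - 43 = 21

2P = (40, 21)


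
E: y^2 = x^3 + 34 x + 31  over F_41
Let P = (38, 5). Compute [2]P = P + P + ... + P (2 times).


k = 2 = 10_2 (binary, LSB first: 01)
Double-and-add from P = (38, 5):
  bit 0 = 0: acc unchanged = O
  bit 1 = 1: acc = O + (10, 10) = (10, 10)

2P = (10, 10)


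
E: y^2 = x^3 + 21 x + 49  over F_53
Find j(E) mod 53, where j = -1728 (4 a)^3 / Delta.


Delta = -16(4 a^3 + 27 b^2) mod 53 = 26
-1728 * (4 a)^3 = -1728 * (4*21)^3 mod 53 = 52
j = 52 * 26^(-1) mod 53 = 2

j = 2 (mod 53)


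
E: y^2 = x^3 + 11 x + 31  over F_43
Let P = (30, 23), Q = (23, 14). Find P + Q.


P != Q, so use the chord formula.
s = (y2 - y1) / (x2 - x1) = (34) / (36) mod 43 = 32
x3 = s^2 - x1 - x2 mod 43 = 32^2 - 30 - 23 = 25
y3 = s (x1 - x3) - y1 mod 43 = 32 * (30 - 25) - 23 = 8

P + Q = (25, 8)


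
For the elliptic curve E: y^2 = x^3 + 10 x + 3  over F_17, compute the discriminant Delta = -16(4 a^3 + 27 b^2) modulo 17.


4 a^3 + 27 b^2 = 4*10^3 + 27*3^2 = 4000 + 243 = 4243
Delta = -16 * (4243) = -67888
Delta mod 17 = 10

Delta = 10 (mod 17)


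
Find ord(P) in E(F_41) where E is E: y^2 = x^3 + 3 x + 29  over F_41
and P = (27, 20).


Compute successive multiples of P until we hit O:
  1P = (27, 20)
  2P = (30, 31)
  3P = (2, 17)
  4P = (17, 14)
  5P = (40, 5)
  6P = (19, 37)
  7P = (4, 8)
  8P = (15, 13)
  ... (continuing to 17P)
  17P = O

ord(P) = 17


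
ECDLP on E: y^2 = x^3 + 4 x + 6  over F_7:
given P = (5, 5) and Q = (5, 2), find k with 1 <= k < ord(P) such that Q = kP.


Enumerate multiples of P until we hit Q = (5, 2):
  1P = (5, 5)
  2P = (6, 6)
  3P = (4, 3)
  4P = (2, 1)
  5P = (1, 5)
  6P = (1, 2)
  7P = (2, 6)
  8P = (4, 4)
  9P = (6, 1)
  10P = (5, 2)
Match found at i = 10.

k = 10


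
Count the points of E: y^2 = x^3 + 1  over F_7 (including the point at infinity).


For each x in F_7, count y with y^2 = x^3 + 0 x + 1 mod 7:
  x = 0: RHS = 1, y in [1, 6]  -> 2 point(s)
  x = 1: RHS = 2, y in [3, 4]  -> 2 point(s)
  x = 2: RHS = 2, y in [3, 4]  -> 2 point(s)
  x = 3: RHS = 0, y in [0]  -> 1 point(s)
  x = 4: RHS = 2, y in [3, 4]  -> 2 point(s)
  x = 5: RHS = 0, y in [0]  -> 1 point(s)
  x = 6: RHS = 0, y in [0]  -> 1 point(s)
Affine points: 11. Add the point at infinity: total = 12.

#E(F_7) = 12


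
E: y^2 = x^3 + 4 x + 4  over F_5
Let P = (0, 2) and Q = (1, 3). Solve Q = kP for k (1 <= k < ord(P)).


Enumerate multiples of P until we hit Q = (1, 3):
  1P = (0, 2)
  2P = (1, 2)
  3P = (4, 3)
  4P = (2, 0)
  5P = (4, 2)
  6P = (1, 3)
Match found at i = 6.

k = 6


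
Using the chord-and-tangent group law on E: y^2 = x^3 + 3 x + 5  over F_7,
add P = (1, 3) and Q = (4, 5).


P != Q, so use the chord formula.
s = (y2 - y1) / (x2 - x1) = (2) / (3) mod 7 = 3
x3 = s^2 - x1 - x2 mod 7 = 3^2 - 1 - 4 = 4
y3 = s (x1 - x3) - y1 mod 7 = 3 * (1 - 4) - 3 = 2

P + Q = (4, 2)


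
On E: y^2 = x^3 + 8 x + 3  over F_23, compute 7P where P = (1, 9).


k = 7 = 111_2 (binary, LSB first: 111)
Double-and-add from P = (1, 9):
  bit 0 = 1: acc = O + (1, 9) = (1, 9)
  bit 1 = 1: acc = (1, 9) + (1, 14) = O
  bit 2 = 1: acc = O + (1, 9) = (1, 9)

7P = (1, 9)


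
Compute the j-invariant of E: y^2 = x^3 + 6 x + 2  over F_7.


Delta = -16(4 a^3 + 27 b^2) mod 7 = 2
-1728 * (4 a)^3 = -1728 * (4*6)^3 mod 7 = 6
j = 6 * 2^(-1) mod 7 = 3

j = 3 (mod 7)


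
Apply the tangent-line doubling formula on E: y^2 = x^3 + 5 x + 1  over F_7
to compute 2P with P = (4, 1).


Doubling: s = (3 x1^2 + a) / (2 y1)
s = (3*4^2 + 5) / (2*1) mod 7 = 2
x3 = s^2 - 2 x1 mod 7 = 2^2 - 2*4 = 3
y3 = s (x1 - x3) - y1 mod 7 = 2 * (4 - 3) - 1 = 1

2P = (3, 1)


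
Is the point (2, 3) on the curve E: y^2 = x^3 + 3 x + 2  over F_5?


Check whether y^2 = x^3 + 3 x + 2 (mod 5) for (x, y) = (2, 3).
LHS: y^2 = 3^2 mod 5 = 4
RHS: x^3 + 3 x + 2 = 2^3 + 3*2 + 2 mod 5 = 1
LHS != RHS

No, not on the curve


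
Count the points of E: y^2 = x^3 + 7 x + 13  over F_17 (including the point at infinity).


For each x in F_17, count y with y^2 = x^3 + 7 x + 13 mod 17:
  x = 0: RHS = 13, y in [8, 9]  -> 2 point(s)
  x = 1: RHS = 4, y in [2, 15]  -> 2 point(s)
  x = 2: RHS = 1, y in [1, 16]  -> 2 point(s)
  x = 6: RHS = 16, y in [4, 13]  -> 2 point(s)
  x = 14: RHS = 16, y in [4, 13]  -> 2 point(s)
  x = 15: RHS = 8, y in [5, 12]  -> 2 point(s)
Affine points: 12. Add the point at infinity: total = 13.

#E(F_17) = 13


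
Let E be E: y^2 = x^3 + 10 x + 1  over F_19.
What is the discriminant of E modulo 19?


4 a^3 + 27 b^2 = 4*10^3 + 27*1^2 = 4000 + 27 = 4027
Delta = -16 * (4027) = -64432
Delta mod 19 = 16

Delta = 16 (mod 19)


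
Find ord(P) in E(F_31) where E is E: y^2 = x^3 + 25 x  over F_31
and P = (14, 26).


Compute successive multiples of P until we hit O:
  1P = (14, 26)
  2P = (10, 14)
  3P = (16, 30)
  4P = (5, 23)
  5P = (19, 24)
  6P = (18, 19)
  7P = (4, 3)
  8P = (0, 0)
  ... (continuing to 16P)
  16P = O

ord(P) = 16


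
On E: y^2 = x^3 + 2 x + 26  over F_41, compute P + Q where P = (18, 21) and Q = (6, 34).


P != Q, so use the chord formula.
s = (y2 - y1) / (x2 - x1) = (13) / (29) mod 41 = 16
x3 = s^2 - x1 - x2 mod 41 = 16^2 - 18 - 6 = 27
y3 = s (x1 - x3) - y1 mod 41 = 16 * (18 - 27) - 21 = 40

P + Q = (27, 40)


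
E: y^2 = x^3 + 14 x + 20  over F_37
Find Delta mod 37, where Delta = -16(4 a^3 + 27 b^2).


4 a^3 + 27 b^2 = 4*14^3 + 27*20^2 = 10976 + 10800 = 21776
Delta = -16 * (21776) = -348416
Delta mod 37 = 13

Delta = 13 (mod 37)


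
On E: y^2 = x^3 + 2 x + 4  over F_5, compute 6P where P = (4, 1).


k = 6 = 110_2 (binary, LSB first: 011)
Double-and-add from P = (4, 1):
  bit 0 = 0: acc unchanged = O
  bit 1 = 1: acc = O + (2, 4) = (2, 4)
  bit 2 = 1: acc = (2, 4) + (0, 2) = (4, 4)

6P = (4, 4)


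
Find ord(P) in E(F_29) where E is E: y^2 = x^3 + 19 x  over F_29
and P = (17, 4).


Compute successive multiples of P until we hit O:
  1P = (17, 4)
  2P = (28, 3)
  3P = (19, 12)
  4P = (9, 28)
  5P = (12, 10)
  6P = (20, 17)
  7P = (14, 9)
  8P = (4, 13)
  ... (continuing to 26P)
  26P = O

ord(P) = 26


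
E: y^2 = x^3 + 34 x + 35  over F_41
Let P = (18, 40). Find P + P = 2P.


Doubling: s = (3 x1^2 + a) / (2 y1)
s = (3*18^2 + 34) / (2*40) mod 41 = 30
x3 = s^2 - 2 x1 mod 41 = 30^2 - 2*18 = 3
y3 = s (x1 - x3) - y1 mod 41 = 30 * (18 - 3) - 40 = 0

2P = (3, 0)


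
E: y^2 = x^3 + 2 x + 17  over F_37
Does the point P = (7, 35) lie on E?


Check whether y^2 = x^3 + 2 x + 17 (mod 37) for (x, y) = (7, 35).
LHS: y^2 = 35^2 mod 37 = 4
RHS: x^3 + 2 x + 17 = 7^3 + 2*7 + 17 mod 37 = 4
LHS = RHS

Yes, on the curve


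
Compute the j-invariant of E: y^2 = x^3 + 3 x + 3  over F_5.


Delta = -16(4 a^3 + 27 b^2) mod 5 = 4
-1728 * (4 a)^3 = -1728 * (4*3)^3 mod 5 = 1
j = 1 * 4^(-1) mod 5 = 4

j = 4 (mod 5)


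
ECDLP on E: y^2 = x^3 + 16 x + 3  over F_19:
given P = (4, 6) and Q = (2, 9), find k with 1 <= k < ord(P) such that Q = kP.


Enumerate multiples of P until we hit Q = (2, 9):
  1P = (4, 6)
  2P = (12, 2)
  3P = (8, 15)
  4P = (18, 10)
  5P = (6, 7)
  6P = (14, 8)
  7P = (17, 18)
  8P = (2, 9)
Match found at i = 8.

k = 8


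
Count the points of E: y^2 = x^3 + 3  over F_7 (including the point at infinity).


For each x in F_7, count y with y^2 = x^3 + 0 x + 3 mod 7:
  x = 1: RHS = 4, y in [2, 5]  -> 2 point(s)
  x = 2: RHS = 4, y in [2, 5]  -> 2 point(s)
  x = 3: RHS = 2, y in [3, 4]  -> 2 point(s)
  x = 4: RHS = 4, y in [2, 5]  -> 2 point(s)
  x = 5: RHS = 2, y in [3, 4]  -> 2 point(s)
  x = 6: RHS = 2, y in [3, 4]  -> 2 point(s)
Affine points: 12. Add the point at infinity: total = 13.

#E(F_7) = 13


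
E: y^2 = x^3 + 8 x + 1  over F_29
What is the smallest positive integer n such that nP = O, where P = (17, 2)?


Compute successive multiples of P until we hit O:
  1P = (17, 2)
  2P = (2, 24)
  3P = (3, 20)
  4P = (0, 1)
  5P = (11, 12)
  6P = (7, 20)
  7P = (21, 11)
  8P = (16, 22)
  ... (continuing to 25P)
  25P = O

ord(P) = 25


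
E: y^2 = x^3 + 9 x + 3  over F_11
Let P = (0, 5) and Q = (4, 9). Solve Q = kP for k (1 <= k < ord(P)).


Enumerate multiples of P until we hit Q = (4, 9):
  1P = (0, 5)
  2P = (4, 9)
Match found at i = 2.

k = 2


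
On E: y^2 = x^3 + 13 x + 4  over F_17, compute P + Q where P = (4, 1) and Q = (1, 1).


P != Q, so use the chord formula.
s = (y2 - y1) / (x2 - x1) = (0) / (14) mod 17 = 0
x3 = s^2 - x1 - x2 mod 17 = 0^2 - 4 - 1 = 12
y3 = s (x1 - x3) - y1 mod 17 = 0 * (4 - 12) - 1 = 16

P + Q = (12, 16)


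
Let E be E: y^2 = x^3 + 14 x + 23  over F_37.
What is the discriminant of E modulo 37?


4 a^3 + 27 b^2 = 4*14^3 + 27*23^2 = 10976 + 14283 = 25259
Delta = -16 * (25259) = -404144
Delta mod 37 = 7

Delta = 7 (mod 37)


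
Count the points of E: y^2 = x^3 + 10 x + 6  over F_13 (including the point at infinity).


For each x in F_13, count y with y^2 = x^3 + 10 x + 6 mod 13:
  x = 1: RHS = 4, y in [2, 11]  -> 2 point(s)
  x = 5: RHS = 12, y in [5, 8]  -> 2 point(s)
  x = 6: RHS = 9, y in [3, 10]  -> 2 point(s)
  x = 7: RHS = 3, y in [4, 9]  -> 2 point(s)
  x = 8: RHS = 0, y in [0]  -> 1 point(s)
  x = 10: RHS = 1, y in [1, 12]  -> 2 point(s)
  x = 11: RHS = 4, y in [2, 11]  -> 2 point(s)
Affine points: 13. Add the point at infinity: total = 14.

#E(F_13) = 14


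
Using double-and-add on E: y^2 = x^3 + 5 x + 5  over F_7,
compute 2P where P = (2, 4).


k = 2 = 10_2 (binary, LSB first: 01)
Double-and-add from P = (2, 4):
  bit 0 = 0: acc unchanged = O
  bit 1 = 1: acc = O + (5, 1) = (5, 1)

2P = (5, 1)


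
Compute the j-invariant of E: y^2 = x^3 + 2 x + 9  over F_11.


Delta = -16(4 a^3 + 27 b^2) mod 11 = 4
-1728 * (4 a)^3 = -1728 * (4*2)^3 mod 11 = 5
j = 5 * 4^(-1) mod 11 = 4

j = 4 (mod 11)


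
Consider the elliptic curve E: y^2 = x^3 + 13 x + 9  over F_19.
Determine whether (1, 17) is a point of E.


Check whether y^2 = x^3 + 13 x + 9 (mod 19) for (x, y) = (1, 17).
LHS: y^2 = 17^2 mod 19 = 4
RHS: x^3 + 13 x + 9 = 1^3 + 13*1 + 9 mod 19 = 4
LHS = RHS

Yes, on the curve


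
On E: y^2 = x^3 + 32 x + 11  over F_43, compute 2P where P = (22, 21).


Doubling: s = (3 x1^2 + a) / (2 y1)
s = (3*22^2 + 32) / (2*21) mod 43 = 21
x3 = s^2 - 2 x1 mod 43 = 21^2 - 2*22 = 10
y3 = s (x1 - x3) - y1 mod 43 = 21 * (22 - 10) - 21 = 16

2P = (10, 16)


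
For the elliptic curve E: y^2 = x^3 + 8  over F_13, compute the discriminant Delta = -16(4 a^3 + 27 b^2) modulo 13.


4 a^3 + 27 b^2 = 4*0^3 + 27*8^2 = 0 + 1728 = 1728
Delta = -16 * (1728) = -27648
Delta mod 13 = 3

Delta = 3 (mod 13)


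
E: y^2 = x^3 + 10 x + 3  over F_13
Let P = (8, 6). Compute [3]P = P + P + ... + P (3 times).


k = 3 = 11_2 (binary, LSB first: 11)
Double-and-add from P = (8, 6):
  bit 0 = 1: acc = O + (8, 6) = (8, 6)
  bit 1 = 1: acc = (8, 6) + (7, 0) = (8, 7)

3P = (8, 7)


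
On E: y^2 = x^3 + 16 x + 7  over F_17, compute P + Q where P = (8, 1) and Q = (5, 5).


P != Q, so use the chord formula.
s = (y2 - y1) / (x2 - x1) = (4) / (14) mod 17 = 10
x3 = s^2 - x1 - x2 mod 17 = 10^2 - 8 - 5 = 2
y3 = s (x1 - x3) - y1 mod 17 = 10 * (8 - 2) - 1 = 8

P + Q = (2, 8)


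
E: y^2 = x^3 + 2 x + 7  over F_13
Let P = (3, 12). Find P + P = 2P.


Doubling: s = (3 x1^2 + a) / (2 y1)
s = (3*3^2 + 2) / (2*12) mod 13 = 5
x3 = s^2 - 2 x1 mod 13 = 5^2 - 2*3 = 6
y3 = s (x1 - x3) - y1 mod 13 = 5 * (3 - 6) - 12 = 12

2P = (6, 12)


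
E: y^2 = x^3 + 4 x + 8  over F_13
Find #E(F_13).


For each x in F_13, count y with y^2 = x^3 + 4 x + 8 mod 13:
  x = 1: RHS = 0, y in [0]  -> 1 point(s)
  x = 4: RHS = 10, y in [6, 7]  -> 2 point(s)
  x = 5: RHS = 10, y in [6, 7]  -> 2 point(s)
  x = 6: RHS = 1, y in [1, 12]  -> 2 point(s)
  x = 12: RHS = 3, y in [4, 9]  -> 2 point(s)
Affine points: 9. Add the point at infinity: total = 10.

#E(F_13) = 10


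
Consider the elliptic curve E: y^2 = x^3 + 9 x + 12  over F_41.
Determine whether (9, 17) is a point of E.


Check whether y^2 = x^3 + 9 x + 12 (mod 41) for (x, y) = (9, 17).
LHS: y^2 = 17^2 mod 41 = 2
RHS: x^3 + 9 x + 12 = 9^3 + 9*9 + 12 mod 41 = 2
LHS = RHS

Yes, on the curve


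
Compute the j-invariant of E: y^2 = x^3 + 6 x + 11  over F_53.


Delta = -16(4 a^3 + 27 b^2) mod 53 = 48
-1728 * (4 a)^3 = -1728 * (4*6)^3 mod 53 = 23
j = 23 * 48^(-1) mod 53 = 6

j = 6 (mod 53)


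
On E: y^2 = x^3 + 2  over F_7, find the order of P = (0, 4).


Compute successive multiples of P until we hit O:
  1P = (0, 4)
  2P = (0, 3)
  3P = O

ord(P) = 3


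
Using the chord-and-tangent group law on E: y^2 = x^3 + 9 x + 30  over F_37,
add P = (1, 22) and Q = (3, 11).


P != Q, so use the chord formula.
s = (y2 - y1) / (x2 - x1) = (26) / (2) mod 37 = 13
x3 = s^2 - x1 - x2 mod 37 = 13^2 - 1 - 3 = 17
y3 = s (x1 - x3) - y1 mod 37 = 13 * (1 - 17) - 22 = 29

P + Q = (17, 29)


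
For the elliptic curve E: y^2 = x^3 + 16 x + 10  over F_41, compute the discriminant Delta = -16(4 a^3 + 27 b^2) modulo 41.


4 a^3 + 27 b^2 = 4*16^3 + 27*10^2 = 16384 + 2700 = 19084
Delta = -16 * (19084) = -305344
Delta mod 41 = 24

Delta = 24 (mod 41)


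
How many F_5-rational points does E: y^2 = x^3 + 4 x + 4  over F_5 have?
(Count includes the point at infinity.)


For each x in F_5, count y with y^2 = x^3 + 4 x + 4 mod 5:
  x = 0: RHS = 4, y in [2, 3]  -> 2 point(s)
  x = 1: RHS = 4, y in [2, 3]  -> 2 point(s)
  x = 2: RHS = 0, y in [0]  -> 1 point(s)
  x = 4: RHS = 4, y in [2, 3]  -> 2 point(s)
Affine points: 7. Add the point at infinity: total = 8.

#E(F_5) = 8


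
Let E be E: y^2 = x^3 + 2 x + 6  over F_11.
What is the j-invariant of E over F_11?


Delta = -16(4 a^3 + 27 b^2) mod 11 = 7
-1728 * (4 a)^3 = -1728 * (4*2)^3 mod 11 = 5
j = 5 * 7^(-1) mod 11 = 7

j = 7 (mod 11)


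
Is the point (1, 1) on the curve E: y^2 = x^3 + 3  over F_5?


Check whether y^2 = x^3 + 0 x + 3 (mod 5) for (x, y) = (1, 1).
LHS: y^2 = 1^2 mod 5 = 1
RHS: x^3 + 0 x + 3 = 1^3 + 0*1 + 3 mod 5 = 4
LHS != RHS

No, not on the curve


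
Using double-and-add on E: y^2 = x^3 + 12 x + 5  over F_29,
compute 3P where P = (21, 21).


k = 3 = 11_2 (binary, LSB first: 11)
Double-and-add from P = (21, 21):
  bit 0 = 1: acc = O + (21, 21) = (21, 21)
  bit 1 = 1: acc = (21, 21) + (10, 20) = (4, 28)

3P = (4, 28)


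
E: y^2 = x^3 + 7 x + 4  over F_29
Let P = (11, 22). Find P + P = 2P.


Doubling: s = (3 x1^2 + a) / (2 y1)
s = (3*11^2 + 7) / (2*22) mod 29 = 15
x3 = s^2 - 2 x1 mod 29 = 15^2 - 2*11 = 0
y3 = s (x1 - x3) - y1 mod 29 = 15 * (11 - 0) - 22 = 27

2P = (0, 27)


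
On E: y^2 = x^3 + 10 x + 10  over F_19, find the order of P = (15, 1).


Compute successive multiples of P until we hit O:
  1P = (15, 1)
  2P = (13, 0)
  3P = (15, 18)
  4P = O

ord(P) = 4
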